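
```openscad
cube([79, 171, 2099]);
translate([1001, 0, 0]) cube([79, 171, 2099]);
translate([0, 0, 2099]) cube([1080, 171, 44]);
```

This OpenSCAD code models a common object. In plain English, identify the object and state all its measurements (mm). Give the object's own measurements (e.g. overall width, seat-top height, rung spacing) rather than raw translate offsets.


A door frame. The clear opening is 922 mm wide and 2099 mm high. Two 79 mm wide jambs, 171 mm deep, stand either side of the opening from the floor to the top of the opening. A 44 mm thick head sits across the top of both jambs, spanning the full outside width of the frame.


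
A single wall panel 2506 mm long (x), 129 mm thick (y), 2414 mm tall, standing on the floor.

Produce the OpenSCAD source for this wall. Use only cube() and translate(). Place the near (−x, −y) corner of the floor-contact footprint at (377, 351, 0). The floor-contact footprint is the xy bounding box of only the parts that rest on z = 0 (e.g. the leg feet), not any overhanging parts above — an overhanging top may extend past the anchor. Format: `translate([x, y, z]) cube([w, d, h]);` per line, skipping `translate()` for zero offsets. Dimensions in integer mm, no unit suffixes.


translate([377, 351, 0]) cube([2506, 129, 2414]);


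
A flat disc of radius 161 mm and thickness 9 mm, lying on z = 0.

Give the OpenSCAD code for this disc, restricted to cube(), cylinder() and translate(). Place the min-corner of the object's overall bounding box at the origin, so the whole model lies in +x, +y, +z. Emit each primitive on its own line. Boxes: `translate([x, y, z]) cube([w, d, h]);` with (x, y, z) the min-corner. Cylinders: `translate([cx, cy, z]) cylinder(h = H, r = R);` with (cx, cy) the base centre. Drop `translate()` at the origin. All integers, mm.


translate([161, 161, 0]) cylinder(h = 9, r = 161);


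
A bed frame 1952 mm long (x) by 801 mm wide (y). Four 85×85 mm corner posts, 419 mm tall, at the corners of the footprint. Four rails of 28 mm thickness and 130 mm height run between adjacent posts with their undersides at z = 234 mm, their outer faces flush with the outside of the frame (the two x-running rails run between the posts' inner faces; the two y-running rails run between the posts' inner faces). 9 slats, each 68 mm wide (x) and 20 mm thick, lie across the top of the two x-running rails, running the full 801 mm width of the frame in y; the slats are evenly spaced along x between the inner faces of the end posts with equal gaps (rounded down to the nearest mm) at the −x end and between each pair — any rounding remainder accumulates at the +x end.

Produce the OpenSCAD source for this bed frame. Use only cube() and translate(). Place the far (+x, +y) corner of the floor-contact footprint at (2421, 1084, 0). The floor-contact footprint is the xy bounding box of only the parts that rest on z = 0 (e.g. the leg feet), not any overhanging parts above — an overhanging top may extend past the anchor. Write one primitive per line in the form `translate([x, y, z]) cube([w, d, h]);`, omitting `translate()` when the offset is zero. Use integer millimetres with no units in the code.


translate([469, 283, 0]) cube([85, 85, 419]);
translate([469, 999, 0]) cube([85, 85, 419]);
translate([2336, 283, 0]) cube([85, 85, 419]);
translate([2336, 999, 0]) cube([85, 85, 419]);
translate([554, 283, 234]) cube([1782, 28, 130]);
translate([554, 1056, 234]) cube([1782, 28, 130]);
translate([469, 368, 234]) cube([28, 631, 130]);
translate([2393, 368, 234]) cube([28, 631, 130]);
translate([671, 283, 364]) cube([68, 801, 20]);
translate([856, 283, 364]) cube([68, 801, 20]);
translate([1041, 283, 364]) cube([68, 801, 20]);
translate([1226, 283, 364]) cube([68, 801, 20]);
translate([1411, 283, 364]) cube([68, 801, 20]);
translate([1596, 283, 364]) cube([68, 801, 20]);
translate([1781, 283, 364]) cube([68, 801, 20]);
translate([1966, 283, 364]) cube([68, 801, 20]);
translate([2151, 283, 364]) cube([68, 801, 20]);


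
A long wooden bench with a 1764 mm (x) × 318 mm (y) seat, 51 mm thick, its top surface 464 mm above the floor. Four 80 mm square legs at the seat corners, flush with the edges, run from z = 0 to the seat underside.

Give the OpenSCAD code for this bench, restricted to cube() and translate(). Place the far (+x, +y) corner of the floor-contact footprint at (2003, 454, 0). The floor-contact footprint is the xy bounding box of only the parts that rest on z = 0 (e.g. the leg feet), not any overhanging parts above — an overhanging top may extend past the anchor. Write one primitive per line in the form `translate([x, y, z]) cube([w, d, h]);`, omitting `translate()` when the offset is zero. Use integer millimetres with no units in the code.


translate([239, 136, 413]) cube([1764, 318, 51]);
translate([239, 136, 0]) cube([80, 80, 413]);
translate([239, 374, 0]) cube([80, 80, 413]);
translate([1923, 136, 0]) cube([80, 80, 413]);
translate([1923, 374, 0]) cube([80, 80, 413]);


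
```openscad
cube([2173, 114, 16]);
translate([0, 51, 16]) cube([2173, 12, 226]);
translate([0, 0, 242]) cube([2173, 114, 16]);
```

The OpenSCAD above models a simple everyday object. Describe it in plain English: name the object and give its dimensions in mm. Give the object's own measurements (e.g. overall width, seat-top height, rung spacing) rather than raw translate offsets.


An I-beam lying along x, 2173 mm long. Overall section height 258 mm. Two flanges 114 mm wide (y) and 16 mm thick, one on the floor and one at the top; a web 12 mm thick runs between them, centred on the flange width.


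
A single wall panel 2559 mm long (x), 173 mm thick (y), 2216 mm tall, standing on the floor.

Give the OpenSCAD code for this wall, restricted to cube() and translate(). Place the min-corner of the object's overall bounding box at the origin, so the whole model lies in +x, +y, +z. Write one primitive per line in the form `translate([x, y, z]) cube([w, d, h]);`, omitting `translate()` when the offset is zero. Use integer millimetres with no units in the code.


cube([2559, 173, 2216]);


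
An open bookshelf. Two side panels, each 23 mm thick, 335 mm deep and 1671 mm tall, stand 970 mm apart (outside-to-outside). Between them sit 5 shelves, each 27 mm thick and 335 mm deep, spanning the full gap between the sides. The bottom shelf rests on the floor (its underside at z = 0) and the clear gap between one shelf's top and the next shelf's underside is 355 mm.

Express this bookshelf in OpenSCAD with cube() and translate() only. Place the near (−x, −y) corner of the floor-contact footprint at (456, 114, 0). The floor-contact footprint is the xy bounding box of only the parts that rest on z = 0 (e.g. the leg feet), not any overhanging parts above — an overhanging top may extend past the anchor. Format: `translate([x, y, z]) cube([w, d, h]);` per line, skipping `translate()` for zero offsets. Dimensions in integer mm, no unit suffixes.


translate([456, 114, 0]) cube([23, 335, 1671]);
translate([1403, 114, 0]) cube([23, 335, 1671]);
translate([479, 114, 0]) cube([924, 335, 27]);
translate([479, 114, 382]) cube([924, 335, 27]);
translate([479, 114, 764]) cube([924, 335, 27]);
translate([479, 114, 1146]) cube([924, 335, 27]);
translate([479, 114, 1528]) cube([924, 335, 27]);


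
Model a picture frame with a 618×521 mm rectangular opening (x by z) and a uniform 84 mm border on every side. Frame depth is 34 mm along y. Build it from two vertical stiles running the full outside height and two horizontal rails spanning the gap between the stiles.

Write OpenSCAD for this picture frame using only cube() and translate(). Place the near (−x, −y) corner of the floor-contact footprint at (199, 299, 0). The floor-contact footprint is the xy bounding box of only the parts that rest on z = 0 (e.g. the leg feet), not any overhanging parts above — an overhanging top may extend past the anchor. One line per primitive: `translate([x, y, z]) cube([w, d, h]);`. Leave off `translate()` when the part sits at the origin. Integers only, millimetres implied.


translate([199, 299, 0]) cube([84, 34, 689]);
translate([901, 299, 0]) cube([84, 34, 689]);
translate([283, 299, 0]) cube([618, 34, 84]);
translate([283, 299, 605]) cube([618, 34, 84]);


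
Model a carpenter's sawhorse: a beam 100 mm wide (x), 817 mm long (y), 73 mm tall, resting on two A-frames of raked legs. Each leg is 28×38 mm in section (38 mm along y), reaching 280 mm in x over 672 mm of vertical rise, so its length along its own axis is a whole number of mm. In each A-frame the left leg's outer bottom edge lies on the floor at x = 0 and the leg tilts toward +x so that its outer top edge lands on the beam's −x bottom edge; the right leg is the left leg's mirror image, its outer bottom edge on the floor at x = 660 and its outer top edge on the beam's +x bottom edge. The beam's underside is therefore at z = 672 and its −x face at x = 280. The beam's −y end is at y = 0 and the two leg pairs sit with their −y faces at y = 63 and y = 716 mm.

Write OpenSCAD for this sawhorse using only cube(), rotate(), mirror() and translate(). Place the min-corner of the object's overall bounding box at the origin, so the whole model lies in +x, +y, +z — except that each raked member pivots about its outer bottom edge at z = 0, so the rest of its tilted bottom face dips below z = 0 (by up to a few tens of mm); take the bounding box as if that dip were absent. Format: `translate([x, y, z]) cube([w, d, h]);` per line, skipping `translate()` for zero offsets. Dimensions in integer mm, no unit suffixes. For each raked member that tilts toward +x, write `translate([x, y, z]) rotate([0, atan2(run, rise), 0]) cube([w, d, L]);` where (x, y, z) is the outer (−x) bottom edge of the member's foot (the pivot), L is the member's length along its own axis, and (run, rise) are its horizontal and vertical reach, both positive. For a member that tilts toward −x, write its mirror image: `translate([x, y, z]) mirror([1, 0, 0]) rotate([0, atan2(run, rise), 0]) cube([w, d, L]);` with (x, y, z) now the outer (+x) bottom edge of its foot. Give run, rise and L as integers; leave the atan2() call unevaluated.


translate([280, 0, 672]) cube([100, 817, 73]);
translate([0, 63, 0]) rotate([0, atan2(280, 672), 0]) cube([28, 38, 728]);
translate([660, 63, 0]) mirror([1, 0, 0]) rotate([0, atan2(280, 672), 0]) cube([28, 38, 728]);
translate([0, 716, 0]) rotate([0, atan2(280, 672), 0]) cube([28, 38, 728]);
translate([660, 716, 0]) mirror([1, 0, 0]) rotate([0, atan2(280, 672), 0]) cube([28, 38, 728]);


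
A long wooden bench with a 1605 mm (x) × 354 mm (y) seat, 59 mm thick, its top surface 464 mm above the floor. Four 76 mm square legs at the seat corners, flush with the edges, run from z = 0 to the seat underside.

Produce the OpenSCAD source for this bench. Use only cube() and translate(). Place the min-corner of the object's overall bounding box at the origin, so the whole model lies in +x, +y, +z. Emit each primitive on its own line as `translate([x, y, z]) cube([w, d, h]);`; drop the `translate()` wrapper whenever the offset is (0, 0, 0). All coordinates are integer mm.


translate([0, 0, 405]) cube([1605, 354, 59]);
cube([76, 76, 405]);
translate([0, 278, 0]) cube([76, 76, 405]);
translate([1529, 0, 0]) cube([76, 76, 405]);
translate([1529, 278, 0]) cube([76, 76, 405]);


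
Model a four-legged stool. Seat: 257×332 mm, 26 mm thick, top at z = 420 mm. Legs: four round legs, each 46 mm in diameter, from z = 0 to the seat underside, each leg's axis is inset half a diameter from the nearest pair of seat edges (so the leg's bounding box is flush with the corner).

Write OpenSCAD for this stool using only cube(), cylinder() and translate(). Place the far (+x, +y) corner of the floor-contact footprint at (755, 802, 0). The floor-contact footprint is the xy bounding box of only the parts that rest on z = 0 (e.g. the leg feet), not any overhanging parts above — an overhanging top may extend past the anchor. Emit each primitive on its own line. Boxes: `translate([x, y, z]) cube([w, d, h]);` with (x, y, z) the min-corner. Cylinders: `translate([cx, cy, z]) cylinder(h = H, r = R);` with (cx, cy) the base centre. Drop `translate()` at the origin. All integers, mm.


translate([498, 470, 394]) cube([257, 332, 26]);
translate([521, 493, 0]) cylinder(h = 394, r = 23);
translate([732, 493, 0]) cylinder(h = 394, r = 23);
translate([521, 779, 0]) cylinder(h = 394, r = 23);
translate([732, 779, 0]) cylinder(h = 394, r = 23);


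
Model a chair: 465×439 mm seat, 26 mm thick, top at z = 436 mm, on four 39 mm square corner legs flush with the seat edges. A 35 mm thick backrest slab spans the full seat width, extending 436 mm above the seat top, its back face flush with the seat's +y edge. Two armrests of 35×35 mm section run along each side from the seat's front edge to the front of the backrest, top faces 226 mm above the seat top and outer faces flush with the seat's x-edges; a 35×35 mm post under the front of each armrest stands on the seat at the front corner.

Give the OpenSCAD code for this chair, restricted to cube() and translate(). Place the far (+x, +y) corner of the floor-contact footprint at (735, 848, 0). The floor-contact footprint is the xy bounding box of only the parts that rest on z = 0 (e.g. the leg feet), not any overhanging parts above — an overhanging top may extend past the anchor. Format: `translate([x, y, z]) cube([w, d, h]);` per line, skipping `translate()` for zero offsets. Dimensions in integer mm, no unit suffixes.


translate([270, 409, 410]) cube([465, 439, 26]);
translate([270, 409, 0]) cube([39, 39, 410]);
translate([696, 409, 0]) cube([39, 39, 410]);
translate([270, 809, 0]) cube([39, 39, 410]);
translate([696, 809, 0]) cube([39, 39, 410]);
translate([270, 813, 436]) cube([465, 35, 436]);
translate([270, 409, 627]) cube([35, 404, 35]);
translate([700, 409, 627]) cube([35, 404, 35]);
translate([270, 409, 436]) cube([35, 35, 191]);
translate([700, 409, 436]) cube([35, 35, 191]);


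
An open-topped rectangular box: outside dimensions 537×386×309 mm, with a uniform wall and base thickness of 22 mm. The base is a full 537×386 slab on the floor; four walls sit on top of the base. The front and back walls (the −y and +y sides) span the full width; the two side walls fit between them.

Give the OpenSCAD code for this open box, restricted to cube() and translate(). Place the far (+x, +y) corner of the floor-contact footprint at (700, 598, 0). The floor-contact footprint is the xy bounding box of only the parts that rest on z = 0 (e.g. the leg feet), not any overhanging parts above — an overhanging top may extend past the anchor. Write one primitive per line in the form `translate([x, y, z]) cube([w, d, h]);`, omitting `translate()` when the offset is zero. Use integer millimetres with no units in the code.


translate([163, 212, 0]) cube([537, 386, 22]);
translate([163, 212, 22]) cube([537, 22, 287]);
translate([163, 576, 22]) cube([537, 22, 287]);
translate([163, 234, 22]) cube([22, 342, 287]);
translate([678, 234, 22]) cube([22, 342, 287]);


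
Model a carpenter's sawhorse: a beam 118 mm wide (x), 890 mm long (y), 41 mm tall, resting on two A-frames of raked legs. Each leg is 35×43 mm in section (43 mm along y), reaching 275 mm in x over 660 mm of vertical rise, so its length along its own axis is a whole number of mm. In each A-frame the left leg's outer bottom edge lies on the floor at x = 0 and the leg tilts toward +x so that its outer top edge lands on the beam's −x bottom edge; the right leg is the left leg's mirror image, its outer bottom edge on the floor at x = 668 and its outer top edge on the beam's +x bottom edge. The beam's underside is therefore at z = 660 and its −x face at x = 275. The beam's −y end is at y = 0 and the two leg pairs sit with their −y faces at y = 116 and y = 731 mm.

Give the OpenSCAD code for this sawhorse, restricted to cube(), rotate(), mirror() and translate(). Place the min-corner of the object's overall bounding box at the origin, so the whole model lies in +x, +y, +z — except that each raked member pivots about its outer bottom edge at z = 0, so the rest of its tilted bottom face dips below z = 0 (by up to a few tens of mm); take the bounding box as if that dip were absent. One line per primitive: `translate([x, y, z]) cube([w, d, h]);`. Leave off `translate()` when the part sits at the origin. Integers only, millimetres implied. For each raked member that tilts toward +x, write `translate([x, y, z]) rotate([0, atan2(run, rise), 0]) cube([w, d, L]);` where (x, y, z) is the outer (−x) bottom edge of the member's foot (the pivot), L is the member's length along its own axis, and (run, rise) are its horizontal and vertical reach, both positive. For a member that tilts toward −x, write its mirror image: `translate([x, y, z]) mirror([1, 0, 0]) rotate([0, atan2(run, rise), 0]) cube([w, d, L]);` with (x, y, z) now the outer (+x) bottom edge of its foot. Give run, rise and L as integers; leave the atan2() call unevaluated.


// leg length = √(275² + 660²) = 715
// right-leg outer foot x = 2·275 + 118 = 668
// beam min-corner = (275, 0, 660)
translate([275, 0, 660]) cube([118, 890, 41]);
translate([0, 116, 0]) rotate([0, atan2(275, 660), 0]) cube([35, 43, 715]);
translate([668, 116, 0]) mirror([1, 0, 0]) rotate([0, atan2(275, 660), 0]) cube([35, 43, 715]);
translate([0, 731, 0]) rotate([0, atan2(275, 660), 0]) cube([35, 43, 715]);
translate([668, 731, 0]) mirror([1, 0, 0]) rotate([0, atan2(275, 660), 0]) cube([35, 43, 715]);


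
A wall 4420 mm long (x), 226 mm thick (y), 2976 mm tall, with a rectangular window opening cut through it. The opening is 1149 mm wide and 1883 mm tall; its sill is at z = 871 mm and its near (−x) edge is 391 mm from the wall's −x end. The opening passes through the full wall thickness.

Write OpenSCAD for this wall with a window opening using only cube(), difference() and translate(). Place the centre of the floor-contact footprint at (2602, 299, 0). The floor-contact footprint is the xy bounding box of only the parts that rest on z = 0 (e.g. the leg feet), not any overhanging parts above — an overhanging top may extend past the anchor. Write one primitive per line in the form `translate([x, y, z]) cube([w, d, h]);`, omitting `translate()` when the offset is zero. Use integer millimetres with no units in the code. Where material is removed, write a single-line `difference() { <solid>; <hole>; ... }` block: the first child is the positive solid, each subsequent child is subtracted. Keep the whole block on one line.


difference() { translate([392, 186, 0]) cube([4420, 226, 2976]); translate([783, 186, 871]) cube([1149, 226, 1883]); }


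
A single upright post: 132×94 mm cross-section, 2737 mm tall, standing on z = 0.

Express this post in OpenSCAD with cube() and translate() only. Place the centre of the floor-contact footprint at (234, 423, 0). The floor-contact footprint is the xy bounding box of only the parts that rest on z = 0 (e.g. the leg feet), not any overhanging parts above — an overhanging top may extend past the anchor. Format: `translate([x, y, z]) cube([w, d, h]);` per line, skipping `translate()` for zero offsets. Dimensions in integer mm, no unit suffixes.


translate([168, 376, 0]) cube([132, 94, 2737]);


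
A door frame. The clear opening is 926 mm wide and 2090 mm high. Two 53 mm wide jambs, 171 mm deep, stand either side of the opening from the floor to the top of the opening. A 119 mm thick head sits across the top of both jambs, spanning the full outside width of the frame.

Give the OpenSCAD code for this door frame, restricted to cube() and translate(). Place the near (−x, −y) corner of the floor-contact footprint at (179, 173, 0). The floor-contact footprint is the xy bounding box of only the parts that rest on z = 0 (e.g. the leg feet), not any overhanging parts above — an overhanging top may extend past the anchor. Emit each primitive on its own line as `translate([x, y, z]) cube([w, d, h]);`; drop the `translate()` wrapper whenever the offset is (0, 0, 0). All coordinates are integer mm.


translate([179, 173, 0]) cube([53, 171, 2090]);
translate([1158, 173, 0]) cube([53, 171, 2090]);
translate([179, 173, 2090]) cube([1032, 171, 119]);


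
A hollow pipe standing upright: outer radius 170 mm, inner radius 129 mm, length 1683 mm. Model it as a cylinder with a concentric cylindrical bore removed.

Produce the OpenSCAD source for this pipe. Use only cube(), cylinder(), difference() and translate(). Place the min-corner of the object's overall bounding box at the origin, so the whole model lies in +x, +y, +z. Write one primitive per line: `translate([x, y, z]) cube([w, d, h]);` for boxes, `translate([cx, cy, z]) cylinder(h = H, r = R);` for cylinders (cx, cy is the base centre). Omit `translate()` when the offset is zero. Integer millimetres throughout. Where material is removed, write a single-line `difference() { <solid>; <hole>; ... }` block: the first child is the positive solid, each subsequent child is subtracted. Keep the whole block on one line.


difference() { translate([170, 170, 0]) cylinder(h = 1683, r = 170); translate([170, 170, 0]) cylinder(h = 1683, r = 129); }


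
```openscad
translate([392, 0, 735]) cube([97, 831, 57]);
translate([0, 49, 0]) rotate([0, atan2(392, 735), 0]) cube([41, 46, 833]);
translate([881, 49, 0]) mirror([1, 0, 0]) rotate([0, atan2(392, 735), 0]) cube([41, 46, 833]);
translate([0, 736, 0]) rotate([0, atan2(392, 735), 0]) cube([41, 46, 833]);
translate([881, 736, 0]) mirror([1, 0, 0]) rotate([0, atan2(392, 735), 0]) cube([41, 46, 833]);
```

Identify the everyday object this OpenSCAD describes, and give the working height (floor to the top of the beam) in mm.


A sawhorse. The overall height is 792 mm.

A beam across two mirrored pairs of raked legs — a sawhorse. The beam's underside is at z = 735 (matching the legs' vertical rise in atan2(392, 735)) and the beam is 57 mm tall, so its top is at 735 + 57 = 792 mm. The raked legs top out at the beam's underside, so that is the highest point.


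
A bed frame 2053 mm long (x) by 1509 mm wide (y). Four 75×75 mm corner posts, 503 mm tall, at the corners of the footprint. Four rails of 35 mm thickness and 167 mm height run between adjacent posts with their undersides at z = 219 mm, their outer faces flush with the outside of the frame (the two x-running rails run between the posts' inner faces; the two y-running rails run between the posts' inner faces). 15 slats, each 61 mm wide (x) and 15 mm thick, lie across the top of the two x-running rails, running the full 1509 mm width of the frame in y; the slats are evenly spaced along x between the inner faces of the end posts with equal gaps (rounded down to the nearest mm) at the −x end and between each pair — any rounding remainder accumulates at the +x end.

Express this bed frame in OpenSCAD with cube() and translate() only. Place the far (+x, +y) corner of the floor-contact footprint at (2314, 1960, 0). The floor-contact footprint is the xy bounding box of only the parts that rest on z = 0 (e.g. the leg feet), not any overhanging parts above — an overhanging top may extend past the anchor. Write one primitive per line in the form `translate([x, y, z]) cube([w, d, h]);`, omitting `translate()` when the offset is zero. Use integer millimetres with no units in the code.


// slat z = rail_z + rail_h = 219 + 167 = 386
// slat gap = ⌊(1903 − 15·61) / 16⌋ = 61
translate([261, 451, 0]) cube([75, 75, 503]);
translate([261, 1885, 0]) cube([75, 75, 503]);
translate([2239, 451, 0]) cube([75, 75, 503]);
translate([2239, 1885, 0]) cube([75, 75, 503]);
translate([336, 451, 219]) cube([1903, 35, 167]);
translate([336, 1925, 219]) cube([1903, 35, 167]);
translate([261, 526, 219]) cube([35, 1359, 167]);
translate([2279, 526, 219]) cube([35, 1359, 167]);
translate([397, 451, 386]) cube([61, 1509, 15]);
translate([519, 451, 386]) cube([61, 1509, 15]);
translate([641, 451, 386]) cube([61, 1509, 15]);
translate([763, 451, 386]) cube([61, 1509, 15]);
translate([885, 451, 386]) cube([61, 1509, 15]);
translate([1007, 451, 386]) cube([61, 1509, 15]);
translate([1129, 451, 386]) cube([61, 1509, 15]);
translate([1251, 451, 386]) cube([61, 1509, 15]);
translate([1373, 451, 386]) cube([61, 1509, 15]);
translate([1495, 451, 386]) cube([61, 1509, 15]);
translate([1617, 451, 386]) cube([61, 1509, 15]);
translate([1739, 451, 386]) cube([61, 1509, 15]);
translate([1861, 451, 386]) cube([61, 1509, 15]);
translate([1983, 451, 386]) cube([61, 1509, 15]);
translate([2105, 451, 386]) cube([61, 1509, 15]);


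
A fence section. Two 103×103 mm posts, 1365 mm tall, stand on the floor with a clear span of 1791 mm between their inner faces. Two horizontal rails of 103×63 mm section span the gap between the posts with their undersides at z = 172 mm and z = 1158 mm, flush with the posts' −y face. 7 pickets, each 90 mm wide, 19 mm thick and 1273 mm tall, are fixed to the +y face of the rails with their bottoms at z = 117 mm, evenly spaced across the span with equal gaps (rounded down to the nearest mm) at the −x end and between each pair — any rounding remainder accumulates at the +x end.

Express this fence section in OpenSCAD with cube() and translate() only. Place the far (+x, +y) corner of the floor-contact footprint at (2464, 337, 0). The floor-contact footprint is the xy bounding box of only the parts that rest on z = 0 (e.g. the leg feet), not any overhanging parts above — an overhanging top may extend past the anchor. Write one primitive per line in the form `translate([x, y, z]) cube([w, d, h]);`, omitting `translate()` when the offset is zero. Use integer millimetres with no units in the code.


translate([467, 234, 0]) cube([103, 103, 1365]);
translate([2361, 234, 0]) cube([103, 103, 1365]);
translate([570, 234, 172]) cube([1791, 103, 63]);
translate([570, 234, 1158]) cube([1791, 103, 63]);
translate([715, 337, 117]) cube([90, 19, 1273]);
translate([950, 337, 117]) cube([90, 19, 1273]);
translate([1185, 337, 117]) cube([90, 19, 1273]);
translate([1420, 337, 117]) cube([90, 19, 1273]);
translate([1655, 337, 117]) cube([90, 19, 1273]);
translate([1890, 337, 117]) cube([90, 19, 1273]);
translate([2125, 337, 117]) cube([90, 19, 1273]);


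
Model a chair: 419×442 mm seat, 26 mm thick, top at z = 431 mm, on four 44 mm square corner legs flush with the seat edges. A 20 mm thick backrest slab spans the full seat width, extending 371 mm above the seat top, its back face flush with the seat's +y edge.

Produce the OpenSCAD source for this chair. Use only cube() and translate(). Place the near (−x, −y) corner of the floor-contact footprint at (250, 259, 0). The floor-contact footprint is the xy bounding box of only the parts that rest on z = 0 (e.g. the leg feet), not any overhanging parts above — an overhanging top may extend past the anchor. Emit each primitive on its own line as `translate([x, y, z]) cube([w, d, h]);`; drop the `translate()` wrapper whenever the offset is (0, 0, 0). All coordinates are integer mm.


translate([250, 259, 405]) cube([419, 442, 26]);
translate([250, 259, 0]) cube([44, 44, 405]);
translate([625, 259, 0]) cube([44, 44, 405]);
translate([250, 657, 0]) cube([44, 44, 405]);
translate([625, 657, 0]) cube([44, 44, 405]);
translate([250, 681, 431]) cube([419, 20, 371]);


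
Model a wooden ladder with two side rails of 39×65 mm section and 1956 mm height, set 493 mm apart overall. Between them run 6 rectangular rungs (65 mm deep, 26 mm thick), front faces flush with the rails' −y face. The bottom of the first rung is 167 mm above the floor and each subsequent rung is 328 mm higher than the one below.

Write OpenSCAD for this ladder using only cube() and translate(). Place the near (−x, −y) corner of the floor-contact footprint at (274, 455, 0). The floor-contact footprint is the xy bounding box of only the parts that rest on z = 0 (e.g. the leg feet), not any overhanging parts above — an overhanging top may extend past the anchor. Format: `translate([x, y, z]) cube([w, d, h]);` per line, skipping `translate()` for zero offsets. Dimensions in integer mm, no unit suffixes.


// rung span = 493 - 2*39 = 415
// rung[k] z = 167 + k*328
translate([274, 455, 0]) cube([39, 65, 1956]);
translate([728, 455, 0]) cube([39, 65, 1956]);
translate([313, 455, 167]) cube([415, 65, 26]);
translate([313, 455, 495]) cube([415, 65, 26]);
translate([313, 455, 823]) cube([415, 65, 26]);
translate([313, 455, 1151]) cube([415, 65, 26]);
translate([313, 455, 1479]) cube([415, 65, 26]);
translate([313, 455, 1807]) cube([415, 65, 26]);


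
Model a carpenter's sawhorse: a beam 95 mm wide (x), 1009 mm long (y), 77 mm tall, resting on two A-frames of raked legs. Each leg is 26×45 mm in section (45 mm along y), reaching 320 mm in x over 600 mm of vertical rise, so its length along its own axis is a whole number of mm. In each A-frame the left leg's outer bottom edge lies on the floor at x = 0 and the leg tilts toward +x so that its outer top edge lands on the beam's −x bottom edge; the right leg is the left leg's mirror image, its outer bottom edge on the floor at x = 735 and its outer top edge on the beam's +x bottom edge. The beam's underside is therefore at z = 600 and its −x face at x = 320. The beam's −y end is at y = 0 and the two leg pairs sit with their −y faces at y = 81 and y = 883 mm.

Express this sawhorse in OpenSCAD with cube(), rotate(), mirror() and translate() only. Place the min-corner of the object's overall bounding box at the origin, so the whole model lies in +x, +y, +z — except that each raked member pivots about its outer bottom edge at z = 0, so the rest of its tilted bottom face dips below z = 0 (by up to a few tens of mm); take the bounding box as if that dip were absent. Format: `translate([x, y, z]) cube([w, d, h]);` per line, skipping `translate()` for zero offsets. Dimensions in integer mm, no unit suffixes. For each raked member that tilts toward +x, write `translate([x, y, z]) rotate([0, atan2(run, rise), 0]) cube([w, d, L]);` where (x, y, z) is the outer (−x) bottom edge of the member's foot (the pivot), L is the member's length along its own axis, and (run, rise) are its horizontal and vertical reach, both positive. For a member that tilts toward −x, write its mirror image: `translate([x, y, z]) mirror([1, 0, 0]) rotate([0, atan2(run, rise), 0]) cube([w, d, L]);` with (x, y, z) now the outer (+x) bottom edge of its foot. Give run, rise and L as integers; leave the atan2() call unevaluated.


translate([320, 0, 600]) cube([95, 1009, 77]);
translate([0, 81, 0]) rotate([0, atan2(320, 600), 0]) cube([26, 45, 680]);
translate([735, 81, 0]) mirror([1, 0, 0]) rotate([0, atan2(320, 600), 0]) cube([26, 45, 680]);
translate([0, 883, 0]) rotate([0, atan2(320, 600), 0]) cube([26, 45, 680]);
translate([735, 883, 0]) mirror([1, 0, 0]) rotate([0, atan2(320, 600), 0]) cube([26, 45, 680]);


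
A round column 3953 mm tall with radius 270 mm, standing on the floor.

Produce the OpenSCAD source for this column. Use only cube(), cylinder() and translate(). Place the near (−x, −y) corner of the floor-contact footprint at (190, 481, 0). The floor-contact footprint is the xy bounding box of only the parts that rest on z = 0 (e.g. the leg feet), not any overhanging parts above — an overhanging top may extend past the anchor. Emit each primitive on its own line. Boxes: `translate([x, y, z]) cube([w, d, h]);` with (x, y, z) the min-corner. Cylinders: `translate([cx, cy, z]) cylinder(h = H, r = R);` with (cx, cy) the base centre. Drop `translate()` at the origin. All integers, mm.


translate([460, 751, 0]) cylinder(h = 3953, r = 270);


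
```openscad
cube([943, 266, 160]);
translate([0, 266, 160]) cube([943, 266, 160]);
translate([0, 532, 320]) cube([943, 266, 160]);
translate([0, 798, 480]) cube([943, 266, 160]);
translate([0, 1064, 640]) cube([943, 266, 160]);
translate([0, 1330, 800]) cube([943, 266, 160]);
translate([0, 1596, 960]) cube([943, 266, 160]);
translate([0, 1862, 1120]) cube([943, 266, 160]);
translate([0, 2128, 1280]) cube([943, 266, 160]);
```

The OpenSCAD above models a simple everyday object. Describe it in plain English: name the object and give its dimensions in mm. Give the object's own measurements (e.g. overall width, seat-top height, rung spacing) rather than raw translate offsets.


A straight staircase of 9 solid steps. Each step is 943 mm wide (x), 266 mm deep (y, the going) and 160 mm tall (the rise). The first step rests on the floor; each subsequent step sits one going further in +y and one rise higher in +z, directly behind and above the previous step with no overlap.


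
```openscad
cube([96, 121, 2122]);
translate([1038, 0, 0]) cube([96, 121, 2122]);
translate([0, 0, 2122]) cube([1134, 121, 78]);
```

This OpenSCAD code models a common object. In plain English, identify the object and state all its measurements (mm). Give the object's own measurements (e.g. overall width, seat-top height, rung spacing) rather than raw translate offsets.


A door frame. The clear opening is 942 mm wide and 2122 mm high. Two 96 mm wide jambs, 121 mm deep, stand either side of the opening from the floor to the top of the opening. A 78 mm thick head sits across the top of both jambs, spanning the full outside width of the frame.


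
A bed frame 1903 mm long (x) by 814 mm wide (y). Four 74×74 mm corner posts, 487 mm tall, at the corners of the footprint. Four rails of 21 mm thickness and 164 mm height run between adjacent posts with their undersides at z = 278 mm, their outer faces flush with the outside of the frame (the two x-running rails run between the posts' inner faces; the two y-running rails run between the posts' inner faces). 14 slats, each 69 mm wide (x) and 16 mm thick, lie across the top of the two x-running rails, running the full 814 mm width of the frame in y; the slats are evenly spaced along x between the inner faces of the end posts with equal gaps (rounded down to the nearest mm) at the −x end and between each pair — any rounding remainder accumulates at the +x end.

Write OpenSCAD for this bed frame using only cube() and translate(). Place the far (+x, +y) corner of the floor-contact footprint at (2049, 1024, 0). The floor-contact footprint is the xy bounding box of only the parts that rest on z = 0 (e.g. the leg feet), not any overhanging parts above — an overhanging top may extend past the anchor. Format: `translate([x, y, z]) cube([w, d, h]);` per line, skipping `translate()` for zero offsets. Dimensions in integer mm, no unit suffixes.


translate([146, 210, 0]) cube([74, 74, 487]);
translate([146, 950, 0]) cube([74, 74, 487]);
translate([1975, 210, 0]) cube([74, 74, 487]);
translate([1975, 950, 0]) cube([74, 74, 487]);
translate([220, 210, 278]) cube([1755, 21, 164]);
translate([220, 1003, 278]) cube([1755, 21, 164]);
translate([146, 284, 278]) cube([21, 666, 164]);
translate([2028, 284, 278]) cube([21, 666, 164]);
translate([272, 210, 442]) cube([69, 814, 16]);
translate([393, 210, 442]) cube([69, 814, 16]);
translate([514, 210, 442]) cube([69, 814, 16]);
translate([635, 210, 442]) cube([69, 814, 16]);
translate([756, 210, 442]) cube([69, 814, 16]);
translate([877, 210, 442]) cube([69, 814, 16]);
translate([998, 210, 442]) cube([69, 814, 16]);
translate([1119, 210, 442]) cube([69, 814, 16]);
translate([1240, 210, 442]) cube([69, 814, 16]);
translate([1361, 210, 442]) cube([69, 814, 16]);
translate([1482, 210, 442]) cube([69, 814, 16]);
translate([1603, 210, 442]) cube([69, 814, 16]);
translate([1724, 210, 442]) cube([69, 814, 16]);
translate([1845, 210, 442]) cube([69, 814, 16]);


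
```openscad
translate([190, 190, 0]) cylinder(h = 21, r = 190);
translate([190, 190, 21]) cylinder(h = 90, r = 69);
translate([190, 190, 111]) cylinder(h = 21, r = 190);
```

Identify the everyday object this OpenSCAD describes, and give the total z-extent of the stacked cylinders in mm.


A spool. The overall height is 132 mm.

Three coaxial cylinders, large–small–large — a spool. Two 21 mm flanges and a 90 mm core give 21 + 90 + 21 = 132 mm.


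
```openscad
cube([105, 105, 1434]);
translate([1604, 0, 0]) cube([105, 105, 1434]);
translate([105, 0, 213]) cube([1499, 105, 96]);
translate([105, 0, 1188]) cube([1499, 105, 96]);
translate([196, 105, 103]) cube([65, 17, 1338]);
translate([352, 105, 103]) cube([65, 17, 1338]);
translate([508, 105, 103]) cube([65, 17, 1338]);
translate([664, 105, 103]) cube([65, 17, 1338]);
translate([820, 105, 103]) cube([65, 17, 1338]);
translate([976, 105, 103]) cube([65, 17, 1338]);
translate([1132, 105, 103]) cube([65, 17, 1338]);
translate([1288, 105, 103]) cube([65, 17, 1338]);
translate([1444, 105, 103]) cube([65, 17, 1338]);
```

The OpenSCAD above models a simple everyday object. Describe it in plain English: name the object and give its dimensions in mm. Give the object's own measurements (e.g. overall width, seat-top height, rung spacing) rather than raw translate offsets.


A fence section. Two 105×105 mm posts, 1434 mm tall, stand on the floor with a clear span of 1499 mm between their inner faces. Two horizontal rails of 105×96 mm section span the gap between the posts with their undersides at z = 213 mm and z = 1188 mm, flush with the posts' −y face. 9 pickets, each 65 mm wide, 17 mm thick and 1338 mm tall, are fixed to the +y face of the rails with their bottoms at z = 103 mm, spaced across the span with a 91 mm gap after the −x post and between neighbouring pickets, with 95 mm left before the +x post.


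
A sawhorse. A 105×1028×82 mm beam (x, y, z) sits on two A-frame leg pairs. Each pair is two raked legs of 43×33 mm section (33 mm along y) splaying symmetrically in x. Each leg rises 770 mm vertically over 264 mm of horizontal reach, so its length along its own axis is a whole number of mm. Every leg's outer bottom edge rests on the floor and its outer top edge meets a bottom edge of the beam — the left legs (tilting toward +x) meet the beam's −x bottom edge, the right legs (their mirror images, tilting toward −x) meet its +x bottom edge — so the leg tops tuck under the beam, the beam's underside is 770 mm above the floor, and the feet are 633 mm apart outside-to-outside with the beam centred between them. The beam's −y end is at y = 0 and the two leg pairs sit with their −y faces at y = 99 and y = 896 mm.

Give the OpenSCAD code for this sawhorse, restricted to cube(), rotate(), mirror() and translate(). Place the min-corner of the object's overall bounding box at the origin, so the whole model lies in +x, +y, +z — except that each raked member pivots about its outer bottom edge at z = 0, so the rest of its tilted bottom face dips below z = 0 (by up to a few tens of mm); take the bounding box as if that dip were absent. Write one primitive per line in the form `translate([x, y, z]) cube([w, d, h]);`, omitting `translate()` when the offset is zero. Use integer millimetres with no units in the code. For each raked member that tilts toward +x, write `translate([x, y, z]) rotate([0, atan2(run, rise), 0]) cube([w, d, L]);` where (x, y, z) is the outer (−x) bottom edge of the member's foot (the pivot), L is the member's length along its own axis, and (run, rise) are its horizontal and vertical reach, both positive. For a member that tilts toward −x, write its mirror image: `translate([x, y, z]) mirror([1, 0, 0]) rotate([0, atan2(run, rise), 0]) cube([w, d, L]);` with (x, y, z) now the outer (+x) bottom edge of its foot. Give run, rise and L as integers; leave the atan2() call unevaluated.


translate([264, 0, 770]) cube([105, 1028, 82]);
translate([0, 99, 0]) rotate([0, atan2(264, 770), 0]) cube([43, 33, 814]);
translate([633, 99, 0]) mirror([1, 0, 0]) rotate([0, atan2(264, 770), 0]) cube([43, 33, 814]);
translate([0, 896, 0]) rotate([0, atan2(264, 770), 0]) cube([43, 33, 814]);
translate([633, 896, 0]) mirror([1, 0, 0]) rotate([0, atan2(264, 770), 0]) cube([43, 33, 814]);


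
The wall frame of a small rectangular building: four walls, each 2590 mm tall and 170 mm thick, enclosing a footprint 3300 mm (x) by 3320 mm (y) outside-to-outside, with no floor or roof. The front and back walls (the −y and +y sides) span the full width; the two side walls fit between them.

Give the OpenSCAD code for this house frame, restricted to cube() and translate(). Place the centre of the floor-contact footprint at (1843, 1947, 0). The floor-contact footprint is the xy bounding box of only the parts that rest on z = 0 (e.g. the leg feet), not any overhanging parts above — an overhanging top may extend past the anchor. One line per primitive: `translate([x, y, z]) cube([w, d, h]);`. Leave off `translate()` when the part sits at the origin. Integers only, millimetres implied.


translate([193, 287, 0]) cube([3300, 170, 2590]);
translate([193, 3437, 0]) cube([3300, 170, 2590]);
translate([193, 457, 0]) cube([170, 2980, 2590]);
translate([3323, 457, 0]) cube([170, 2980, 2590]);
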